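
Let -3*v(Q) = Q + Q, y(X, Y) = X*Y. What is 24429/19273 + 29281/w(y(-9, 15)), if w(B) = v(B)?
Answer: 566531323/1734570 ≈ 326.61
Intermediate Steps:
v(Q) = -2*Q/3 (v(Q) = -(Q + Q)/3 = -2*Q/3)
w(B) = -2*B/3
24429/19273 + 29281/w(y(-9, 15)) = 24429/19273 + 29281/((-(-6)*15)) = 24429*(1/19273) + 29281/((-2/3*(-135))) = 24429/19273 + 29281/90 = 566531323/1734570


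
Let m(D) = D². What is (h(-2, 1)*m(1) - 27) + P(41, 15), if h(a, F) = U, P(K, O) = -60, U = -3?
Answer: -90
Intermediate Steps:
h(a, F) = -3
(h(-2, 1)*m(1) - 27) + P(41, 15) = (-3*1² - 27) - 60 = (-3*1 - 27) - 60 = (-3 - 27) - 60 = -30 - 60 = -90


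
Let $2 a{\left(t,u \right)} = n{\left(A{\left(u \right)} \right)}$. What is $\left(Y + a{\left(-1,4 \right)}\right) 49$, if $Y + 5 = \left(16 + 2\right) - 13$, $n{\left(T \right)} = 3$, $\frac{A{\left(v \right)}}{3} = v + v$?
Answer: $\frac{147}{2} \approx 73.5$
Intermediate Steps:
$A{\left(v \right)} = 6 v$ ($A{\left(v \right)} = 3 \left(v + v\right) = 3 \cdot 2 v = 6 v$)
$a{\left(t,u \right)} = \frac{3}{2}$ ($a{\left(t,u \right)} = \frac{1}{2} \cdot 3 = \frac{3}{2}$)
$Y = 0$ ($Y = -5 + \left(\left(16 + 2\right) - 13\right) = -5 + \left(18 - 13\right) = -5 + 5 = 0$)
$\left(Y + a{\left(-1,4 \right)}\right) 49 = \left(0 + \frac{3}{2}\right) 49 = \frac{3}{2} \cdot 49 = \frac{147}{2}$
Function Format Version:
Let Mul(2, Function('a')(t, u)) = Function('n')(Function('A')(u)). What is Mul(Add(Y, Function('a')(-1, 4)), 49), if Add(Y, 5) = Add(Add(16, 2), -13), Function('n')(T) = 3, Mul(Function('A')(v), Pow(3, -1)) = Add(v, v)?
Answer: Rational(147, 2) ≈ 73.500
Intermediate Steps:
Function('A')(v) = Mul(6, v) (Function('A')(v) = Mul(3, Add(v, v)) = Mul(3, Mul(2, v)) = Mul(6, v))
Function('a')(t, u) = Rational(3, 2) (Function('a')(t, u) = Mul(Rational(1, 2), 3) = Rational(3, 2))
Y = 0 (Y = Add(-5, Add(Add(16, 2), -13)) = Add(-5, Add(18, -13)) = Add(-5, 5) = 0)
Mul(Add(Y, Function('a')(-1, 4)), 49) = Mul(Add(0, Rational(3, 2)), 49) = Mul(Rational(3, 2), 49) = Rational(147, 2)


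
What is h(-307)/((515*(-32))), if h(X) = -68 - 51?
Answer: 119/16480 ≈ 0.0072209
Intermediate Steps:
h(X) = -119
h(-307)/((515*(-32))) = -119/(515*(-32)) = -119/(-16480) = -119*(-1/16480) = 119/16480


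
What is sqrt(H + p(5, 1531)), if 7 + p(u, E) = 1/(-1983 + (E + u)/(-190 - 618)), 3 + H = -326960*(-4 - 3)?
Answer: sqrt(5047120508639)/1485 ≈ 1512.8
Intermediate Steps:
H = 2288717 (H = -3 - 326960*(-4 - 3) = -3 - 326960*(-7) = -3 + 2288720 = 2288717)
p(u, E) = -7 + 1/(-1983 - E/808 - u/808) (p(u, E) = -7 + 1/(-1983 + (E + u)/(-190 - 618)) = -7 + 1/(-1983 + (E + u)/(-808)) = -7 + 1/(-1983 + (E + u)*(-1/808)) = -7 + 1/(-1983 + (-E/808 - u/808)) = -7 + 1/(-1983 - E/808 - u/808))
sqrt(H + p(5, 1531)) = sqrt(2288717 + (-11216656 - 7*1531 - 7*5)/(1602264 + 1531 + 5)) = sqrt(2288717 + (-11216656 - 10717 - 35)/1603800) = sqrt(2288717 + (1/1603800)*(-11227408)) = sqrt(2288717 - 1403426/200475) = sqrt(458829137149/200475) = sqrt(5047120508639)/1485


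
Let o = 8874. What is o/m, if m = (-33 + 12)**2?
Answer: 986/49 ≈ 20.122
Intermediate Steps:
m = 441 (m = (-21)**2 = 441)
o/m = 8874/441 = 8874*(1/441) = 986/49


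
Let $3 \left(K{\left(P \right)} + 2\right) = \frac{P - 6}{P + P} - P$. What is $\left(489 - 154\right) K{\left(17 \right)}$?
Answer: $- \frac{86095}{34} \approx -2532.2$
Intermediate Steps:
$K{\left(P \right)} = -2 - \frac{P}{3} + \frac{-6 + P}{6 P}$ ($K{\left(P \right)} = -2 + \frac{\frac{P - 6}{P + P} - P}{3} = -2 + \frac{\frac{-6 + P}{2 P} - P}{3} = -2 + \frac{- P + \frac{-6 + P}{2 P}}{3} = -2 - \left(\frac{P}{3} - \frac{-6 + P}{6 P}\right) = -2 - \frac{P}{3} + \frac{-6 + P}{6 P}$)
$\left(489 - 154\right) K{\left(17 \right)} = \left(489 - 154\right) \left(- \frac{11}{6} - \frac{1}{17} - \frac{17}{3}\right) = 335 \left(- \frac{11}{6} - \frac{1}{17} - \frac{17}{3}\right) = 335 \left(- \frac{257}{34}\right) = - \frac{86095}{34}$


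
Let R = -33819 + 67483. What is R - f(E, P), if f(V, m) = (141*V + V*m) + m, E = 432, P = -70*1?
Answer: 3062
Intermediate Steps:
P = -70
R = 33664
f(V, m) = m + 141*V + V*m
R - f(E, P) = 33664 - (-70 + 141*432 + 432*(-70)) = 33664 - (-70 + 60912 - 30240) = 33664 - 1*30602 = 33664 - 30602 = 3062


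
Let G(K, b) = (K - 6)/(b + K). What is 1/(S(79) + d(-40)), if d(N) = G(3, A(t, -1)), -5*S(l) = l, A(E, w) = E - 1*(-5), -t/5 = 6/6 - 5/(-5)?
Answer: -10/143 ≈ -0.069930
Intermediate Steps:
t = -10 (t = -5*(6/6 - 5/(-5)) = -5*(6*(⅙) - 5*(-⅕)) = -5*(1 + 1) = -5*2 = -10)
A(E, w) = 5 + E (A(E, w) = E + 5 = 5 + E)
G(K, b) = (-6 + K)/(K + b)
S(l) = -l/5
d(N) = 3/2 (d(N) = (-6 + 3)/(3 + (5 - 10)) = -3/(3 - 5) = -3/(-2) = -½*(-3) = 3/2)
1/(S(79) + d(-40)) = 1/(-⅕*79 + 3/2) = 1/(-79/5 + 3/2) = 1/(-143/10) = -10/143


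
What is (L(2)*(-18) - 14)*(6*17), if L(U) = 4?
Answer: -8772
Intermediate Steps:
(L(2)*(-18) - 14)*(6*17) = (4*(-18) - 14)*(6*17) = (-72 - 14)*102 = -86*102 = -8772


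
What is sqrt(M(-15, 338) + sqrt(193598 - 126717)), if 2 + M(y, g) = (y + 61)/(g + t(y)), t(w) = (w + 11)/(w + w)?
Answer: sqrt(-2996918 + 1607824*sqrt(66881))/1268 ≈ 16.023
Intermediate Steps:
t(w) = (11 + w)/(2*w) (t(w) = (11 + w)/((2*w)) = (11 + w)*(1/(2*w)) = (11 + w)/(2*w))
M(y, g) = -2 + (61 + y)/(g + (11 + y)/(2*y)) (M(y, g) = -2 + (y + 61)/(g + (11 + y)/(2*y)) = -2 + (61 + y)/(g + (11 + y)/(2*y)))
sqrt(M(-15, 338) + sqrt(193598 - 126717)) = sqrt(2*(-11 + (-15)**2 + 60*(-15) - 2*338*(-15))/(11 - 15 + 2*338*(-15)) + sqrt(193598 - 126717)) = sqrt(2*(-11 + 225 - 900 + 10140)/(11 - 15 - 10140) + sqrt(66881)) = sqrt(2*9454/(-10144) + sqrt(66881)) = sqrt(2*(-1/10144)*9454 + sqrt(66881)) = sqrt(-4727/2536 + sqrt(66881))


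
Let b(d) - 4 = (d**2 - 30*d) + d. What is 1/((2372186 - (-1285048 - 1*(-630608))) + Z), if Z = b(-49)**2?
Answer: 1/17664902 ≈ 5.6609e-8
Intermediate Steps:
b(d) = 4 + d**2 - 29*d (b(d) = 4 + ((d**2 - 30*d) + d) = 4 + (d**2 - 29*d) = 4 + d**2 - 29*d)
Z = 14638276 (Z = (4 + (-49)**2 - 29*(-49))**2 = (4 + 2401 + 1421)**2 = 3826**2 = 14638276)
1/((2372186 - (-1285048 - 1*(-630608))) + Z) = 1/((2372186 - (-1285048 - 1*(-630608))) + 14638276) = 1/((2372186 - (-1285048 + 630608)) + 14638276) = 1/((2372186 - 1*(-654440)) + 14638276) = 1/((2372186 + 654440) + 14638276) = 1/(3026626 + 14638276) = 1/17664902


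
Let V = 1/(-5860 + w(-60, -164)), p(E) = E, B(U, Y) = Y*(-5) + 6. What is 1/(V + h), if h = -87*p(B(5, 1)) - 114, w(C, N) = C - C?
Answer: -5860/1177861 ≈ -0.0049751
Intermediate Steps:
w(C, N) = 0
B(U, Y) = 6 - 5*Y (B(U, Y) = -5*Y + 6 = 6 - 5*Y)
V = -1/5860 (V = 1/(-5860 + 0) = 1/(-5860) = -1/5860 ≈ -0.00017065)
h = -201 (h = -87*(6 - 5*1) - 114 = -87*(6 - 5) - 114 = -87*1 - 114 = -87 - 114 = -201)
1/(V + h) = 1/(-1/5860 - 201) = 1/(-1177861/5860) = -5860/1177861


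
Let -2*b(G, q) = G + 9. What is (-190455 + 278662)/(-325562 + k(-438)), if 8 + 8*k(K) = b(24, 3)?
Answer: -1411312/5209041 ≈ -0.27094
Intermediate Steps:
b(G, q) = -9/2 - G/2 (b(G, q) = -(G + 9)/2 = -(9 + G)/2 = -9/2 - G/2)
k(K) = -49/16 (k(K) = -1 + (-9/2 - ½*24)/8 = -1 + (-9/2 - 12)/8 = -1 + (⅛)*(-33/2) = -1 - 33/16 = -49/16)
(-190455 + 278662)/(-325562 + k(-438)) = (-190455 + 278662)/(-325562 - 49/16) = 88207/(-5209041/16) = 88207*(-16/5209041) = -1411312/5209041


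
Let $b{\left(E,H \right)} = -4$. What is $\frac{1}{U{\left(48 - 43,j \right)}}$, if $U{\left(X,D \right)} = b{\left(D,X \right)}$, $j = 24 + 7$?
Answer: $- \frac{1}{4} \approx -0.25$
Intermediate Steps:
$j = 31$
$U{\left(X,D \right)} = -4$
$\frac{1}{U{\left(48 - 43,j \right)}} = \frac{1}{-4} = - \frac{1}{4}$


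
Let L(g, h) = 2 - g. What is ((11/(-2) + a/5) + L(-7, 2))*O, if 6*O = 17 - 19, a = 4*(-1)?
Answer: -9/10 ≈ -0.90000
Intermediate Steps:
a = -4
O = -⅓ (O = (17 - 19)/6 = (⅙)*(-2) = -⅓ ≈ -0.33333)
((11/(-2) + a/5) + L(-7, 2))*O = ((11/(-2) - 4/5) + (2 - 1*(-7)))*(-⅓) = ((11*(-½) - 4*⅕) + (2 + 7))*(-⅓) = ((-11/2 - ⅘) + 9)*(-⅓) = (-63/10 + 9)*(-⅓) = (27/10)*(-⅓) = -9/10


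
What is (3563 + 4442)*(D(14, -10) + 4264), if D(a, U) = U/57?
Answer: 1945519190/57 ≈ 3.4132e+7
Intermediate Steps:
D(a, U) = U/57 (D(a, U) = U*(1/57) = U/57)
(3563 + 4442)*(D(14, -10) + 4264) = (3563 + 4442)*((1/57)*(-10) + 4264) = 8005*(-10/57 + 4264) = 8005*(243038/57) = 1945519190/57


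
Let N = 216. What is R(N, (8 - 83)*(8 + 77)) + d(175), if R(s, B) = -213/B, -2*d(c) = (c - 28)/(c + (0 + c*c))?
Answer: 23207/748000 ≈ 0.031025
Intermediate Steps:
d(c) = -(-28 + c)/(2*(c + c²)) (d(c) = -(c - 28)/(2*(c + (0 + c*c))) = -(-28 + c)/(2*(c + (0 + c²))) = -(-28 + c)/(2*(c + c²)))
R(N, (8 - 83)*(8 + 77)) + d(175) = -213*1/((8 - 83)*(8 + 77)) + (½)*(28 - 1*175)/(175*(1 + 175)) = -213/((-75*85)) + (½)*(1/175)*(28 - 175)/176 = -213/(-6375) + (½)*(1/175)*(1/176)*(-147) = -213*(-1/6375) - 21/8800 = 71/2125 - 21/8800 = 23207/748000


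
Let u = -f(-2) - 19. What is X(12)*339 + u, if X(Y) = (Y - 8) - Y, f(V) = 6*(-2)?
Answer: -2719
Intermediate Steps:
f(V) = -12
u = -7 (u = -1*(-12) - 19 = 12 - 19 = -7)
X(Y) = -8 (X(Y) = (-8 + Y) - Y = -8)
X(12)*339 + u = -8*339 - 7 = -2712 - 7 = -2719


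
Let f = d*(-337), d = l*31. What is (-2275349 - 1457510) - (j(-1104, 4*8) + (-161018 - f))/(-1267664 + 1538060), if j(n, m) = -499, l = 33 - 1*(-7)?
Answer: -1009350398527/270396 ≈ -3.7329e+6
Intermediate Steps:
l = 40 (l = 33 + 7 = 40)
d = 1240 (d = 40*31 = 1240)
f = -417880 (f = 1240*(-337) = -417880)
(-2275349 - 1457510) - (j(-1104, 4*8) + (-161018 - f))/(-1267664 + 1538060) = (-2275349 - 1457510) - (-499 + (-161018 - 1*(-417880)))/(-1267664 + 1538060) = -3732859 - (-499 + (-161018 + 417880))/270396 = -3732859 - (-499 + 256862)/270396 = -3732859 - 256363/270396 = -1009350398527/270396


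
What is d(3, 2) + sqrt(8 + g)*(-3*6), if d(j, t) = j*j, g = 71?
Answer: 9 - 18*sqrt(79) ≈ -150.99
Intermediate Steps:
d(j, t) = j**2
d(3, 2) + sqrt(8 + g)*(-3*6) = 3**2 + sqrt(8 + 71)*(-3*6) = 9 + sqrt(79)*(-18) = 9 - 18*sqrt(79)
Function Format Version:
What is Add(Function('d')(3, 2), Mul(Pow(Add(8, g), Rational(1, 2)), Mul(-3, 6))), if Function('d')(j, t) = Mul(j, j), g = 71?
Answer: Add(9, Mul(-18, Pow(79, Rational(1, 2)))) ≈ -150.99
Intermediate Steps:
Function('d')(j, t) = Pow(j, 2)
Add(Function('d')(3, 2), Mul(Pow(Add(8, g), Rational(1, 2)), Mul(-3, 6))) = Add(Pow(3, 2), Mul(Pow(Add(8, 71), Rational(1, 2)), Mul(-3, 6))) = Add(9, Mul(Pow(79, Rational(1, 2)), -18)) = Add(9, Mul(-18, Pow(79, Rational(1, 2))))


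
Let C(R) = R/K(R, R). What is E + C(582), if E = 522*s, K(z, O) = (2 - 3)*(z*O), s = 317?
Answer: 96305867/582 ≈ 1.6547e+5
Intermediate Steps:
K(z, O) = -O*z
E = 165474 (E = 522*317 = 165474)
C(R) = -1/R (C(R) = R/((-R*R)) = R/((-R²)) = R*(-1/R²) = -1/R)
E + C(582) = 165474 - 1/582 = 96305867/582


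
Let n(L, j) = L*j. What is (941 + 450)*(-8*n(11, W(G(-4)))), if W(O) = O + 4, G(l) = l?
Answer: 0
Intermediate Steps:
W(O) = 4 + O
(941 + 450)*(-8*n(11, W(G(-4)))) = (941 + 450)*(-88*(4 - 4)) = 1391*(-88*0) = 1391*(-8*0) = 1391*0 = 0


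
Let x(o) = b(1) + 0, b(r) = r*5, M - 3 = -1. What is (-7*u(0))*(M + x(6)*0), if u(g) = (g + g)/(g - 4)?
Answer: 0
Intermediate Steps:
M = 2 (M = 3 - 1 = 2)
b(r) = 5*r
x(o) = 5 (x(o) = 5*1 + 0 = 5 + 0 = 5)
u(g) = 2*g/(-4 + g) (u(g) = (2*g)/(-4 + g) = 2*g/(-4 + g))
(-7*u(0))*(M + x(6)*0) = (-14*0/(-4 + 0))*(2 + 5*0) = (-14*0/(-4))*(2 + 0) = -14*0*(-1)/4*2 = -7*0*2 = 0*2 = 0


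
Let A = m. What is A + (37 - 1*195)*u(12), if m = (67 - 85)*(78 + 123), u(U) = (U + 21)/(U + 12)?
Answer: -15341/4 ≈ -3835.3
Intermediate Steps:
u(U) = (21 + U)/(12 + U)
m = -3618 (m = -18*201 = -3618)
A = -3618
A + (37 - 1*195)*u(12) = -3618 + (37 - 1*195)*((21 + 12)/(12 + 12)) = -3618 + (37 - 195)*(33/24) = -3618 - 79*33/12 = -3618 - 158*11/8 = -3618 - 869/4 = -15341/4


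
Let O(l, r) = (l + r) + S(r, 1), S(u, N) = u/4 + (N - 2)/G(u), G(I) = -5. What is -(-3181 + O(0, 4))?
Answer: 15879/5 ≈ 3175.8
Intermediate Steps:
S(u, N) = 2/5 - N/5 + u/4 (S(u, N) = u/4 + (N - 2)/(-5) = u*(1/4) + (-2 + N)*(-1/5) = u/4 + (2/5 - N/5) = 2/5 - N/5 + u/4)
O(l, r) = 1/5 + l + 5*r/4 (O(l, r) = (l + r) + (2/5 - 1/5*1 + r/4) = (l + r) + (2/5 - 1/5 + r/4) = (l + r) + (1/5 + r/4) = 1/5 + l + 5*r/4)
-(-3181 + O(0, 4)) = -(-3181 + (1/5 + 0 + (5/4)*4)) = -(-3181 + (1/5 + 0 + 5)) = -(-3181 + 26/5) = -1*(-15879/5) = 15879/5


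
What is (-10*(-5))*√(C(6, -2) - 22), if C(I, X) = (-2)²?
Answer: 150*I*√2 ≈ 212.13*I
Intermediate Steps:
C(I, X) = 4
(-10*(-5))*√(C(6, -2) - 22) = (-10*(-5))*√(4 - 22) = 50*√(-18) = 50*(3*I*√2) = 150*I*√2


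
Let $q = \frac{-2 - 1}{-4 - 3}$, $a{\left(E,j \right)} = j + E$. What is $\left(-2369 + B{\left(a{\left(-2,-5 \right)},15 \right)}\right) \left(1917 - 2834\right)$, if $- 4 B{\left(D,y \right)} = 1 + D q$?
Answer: $\frac{4343829}{2} \approx 2.1719 \cdot 10^{6}$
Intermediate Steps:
$a{\left(E,j \right)} = E + j$
$q = \frac{3}{7}$ ($q = - \frac{3}{-7} = \left(-3\right) \left(- \frac{1}{7}\right) = \frac{3}{7} \approx 0.42857$)
$B{\left(D,y \right)} = - \frac{1}{4} - \frac{3 D}{28}$ ($B{\left(D,y \right)} = - \frac{1 + D \frac{3}{7}}{4} = - \frac{1 + \frac{3 D}{7}}{4} = - \frac{1}{4} - \frac{3 D}{28}$)
$\left(-2369 + B{\left(a{\left(-2,-5 \right)},15 \right)}\right) \left(1917 - 2834\right) = \left(-2369 - \left(\frac{1}{4} + \frac{3 \left(-2 - 5\right)}{28}\right)\right) \left(1917 - 2834\right) = \left(-2369 - - \frac{1}{2}\right) \left(-917\right) = \left(-2369 + \left(- \frac{1}{4} + \frac{3}{4}\right)\right) \left(-917\right) = \left(-2369 + \frac{1}{2}\right) \left(-917\right) = \left(- \frac{4737}{2}\right) \left(-917\right) = \frac{4343829}{2}$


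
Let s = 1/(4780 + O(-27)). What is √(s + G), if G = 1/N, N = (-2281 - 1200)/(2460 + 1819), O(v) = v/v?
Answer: I*√97792572458/282079 ≈ 1.1086*I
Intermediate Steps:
O(v) = 1
N = -3481/4279 ≈ -0.81351
G = -4279/3481 (G = 1/(-3481/4279) = -4279/3481 ≈ -1.2292)
s = 1/4781 (s = 1/(4780 + 1) = 1/4781 ≈ 0.00020916)
√(s + G) = √(1/4781 - 4279/3481) = √(-20454418/16642661) = I*√97792572458/282079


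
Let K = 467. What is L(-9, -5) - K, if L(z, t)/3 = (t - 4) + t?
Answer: -509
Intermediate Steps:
L(z, t) = -12 + 6*t (L(z, t) = 3*((t - 4) + t) = 3*((-4 + t) + t) = 3*(-4 + 2*t) = -12 + 6*t)
L(-9, -5) - K = (-12 + 6*(-5)) - 1*467 = (-12 - 30) - 467 = -42 - 467 = -509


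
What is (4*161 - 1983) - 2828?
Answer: -4167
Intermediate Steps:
(4*161 - 1983) - 2828 = (644 - 1983) - 2828 = -1339 - 2828 = -4167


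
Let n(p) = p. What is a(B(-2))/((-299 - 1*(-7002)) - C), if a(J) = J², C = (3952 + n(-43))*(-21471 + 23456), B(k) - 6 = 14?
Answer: -200/3876331 ≈ -5.1595e-5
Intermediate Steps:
B(k) = 20 (B(k) = 6 + 14 = 20)
C = 7759365 (C = (3952 - 43)*(-21471 + 23456) = 3909*1985 = 7759365)
a(B(-2))/((-299 - 1*(-7002)) - C) = 20²/((-299 - 1*(-7002)) - 1*7759365) = 400/((-299 + 7002) - 7759365) = 400/(6703 - 7759365) = 400/(-7752662) = 400*(-1/7752662) = -200/3876331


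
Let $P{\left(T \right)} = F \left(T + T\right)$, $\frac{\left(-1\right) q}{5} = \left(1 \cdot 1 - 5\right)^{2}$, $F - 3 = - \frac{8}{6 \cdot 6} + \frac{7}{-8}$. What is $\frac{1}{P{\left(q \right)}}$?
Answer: $- \frac{9}{2740} \approx -0.0032847$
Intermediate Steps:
$F = \frac{137}{72}$ ($F = 3 + \left(- \frac{8}{6 \cdot 6} + \frac{7}{-8}\right) = 3 - \left(\frac{7}{8} + \frac{8}{36}\right) = 3 - \frac{79}{72} = \frac{137}{72} \approx 1.9028$)
$q = -80$ ($q = - 5 \left(1 \cdot 1 - 5\right)^{2} = - 5 \left(1 - 5\right)^{2} = - 5 \left(-4\right)^{2} = \left(-5\right) 16 = -80$)
$P{\left(T \right)} = \frac{137 T}{36}$ ($P{\left(T \right)} = \frac{137 \left(T + T\right)}{72} = \frac{137 \cdot 2 T}{72} = \frac{137 T}{36}$)
$\frac{1}{P{\left(q \right)}} = \frac{1}{\frac{137}{36} \left(-80\right)} = \frac{1}{- \frac{2740}{9}} = - \frac{9}{2740}$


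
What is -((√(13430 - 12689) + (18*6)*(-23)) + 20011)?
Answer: -17527 - √741 ≈ -17554.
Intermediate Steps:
-((√(13430 - 12689) + (18*6)*(-23)) + 20011) = -((√741 + 108*(-23)) + 20011) = -((√741 - 2484) + 20011) = -((-2484 + √741) + 20011) = -(17527 + √741) = -17527 - √741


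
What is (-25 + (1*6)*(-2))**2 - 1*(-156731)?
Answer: 158100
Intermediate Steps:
(-25 + (1*6)*(-2))**2 - 1*(-156731) = (-25 + 6*(-2))**2 + 156731 = (-25 - 12)**2 + 156731 = (-37)**2 + 156731 = 1369 + 156731 = 158100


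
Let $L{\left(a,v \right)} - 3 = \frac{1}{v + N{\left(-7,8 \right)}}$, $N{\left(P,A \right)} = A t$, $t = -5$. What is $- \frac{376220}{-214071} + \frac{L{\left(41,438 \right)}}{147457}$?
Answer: $\frac{1698447098905}{966413418762} \approx 1.7575$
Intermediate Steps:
$N{\left(P,A \right)} = - 5 A$ ($N{\left(P,A \right)} = A \left(-5\right) = - 5 A$)
$L{\left(a,v \right)} = 3 + \frac{1}{-40 + v}$ ($L{\left(a,v \right)} = 3 + \frac{1}{v - 40} = 3 + \frac{1}{-40 + v}$)
$- \frac{376220}{-214071} + \frac{L{\left(41,438 \right)}}{147457} = - \frac{376220}{-214071} + \frac{\frac{1}{-40 + 438} \left(-119 + 3 \cdot 438\right)}{147457} = \left(-376220\right) \left(- \frac{1}{214071}\right) + \frac{-119 + 1314}{398} \cdot \frac{1}{147457} = \frac{28940}{16467} + \frac{1}{398} \cdot 1195 \cdot \frac{1}{147457} = \frac{28940}{16467} + \frac{1195}{398} \cdot \frac{1}{147457} = \frac{28940}{16467} + \frac{1195}{58687886} = \frac{1698447098905}{966413418762}$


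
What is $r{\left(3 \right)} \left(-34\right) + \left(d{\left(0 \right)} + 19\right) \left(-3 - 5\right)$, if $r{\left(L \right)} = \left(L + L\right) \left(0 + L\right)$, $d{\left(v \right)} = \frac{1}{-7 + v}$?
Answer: $- \frac{5340}{7} \approx -762.86$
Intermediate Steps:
$r{\left(L \right)} = 2 L^{2}$ ($r{\left(L \right)} = 2 L L = 2 L^{2}$)
$r{\left(3 \right)} \left(-34\right) + \left(d{\left(0 \right)} + 19\right) \left(-3 - 5\right) = 2 \cdot 3^{2} \left(-34\right) + \left(\frac{1}{-7 + 0} + 19\right) \left(-3 - 5\right) = 2 \cdot 9 \left(-34\right) + \left(\frac{1}{-7} + 19\right) \left(-8\right) = 18 \left(-34\right) + \left(- \frac{1}{7} + 19\right) \left(-8\right) = -612 + \frac{132}{7} \left(-8\right) = -612 - \frac{1056}{7} = - \frac{5340}{7}$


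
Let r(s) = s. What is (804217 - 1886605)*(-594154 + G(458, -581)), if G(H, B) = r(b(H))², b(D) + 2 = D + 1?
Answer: 417049508340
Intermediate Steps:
b(D) = -1 + D (b(D) = -2 + (D + 1) = -2 + (1 + D) = -1 + D)
G(H, B) = (-1 + H)²
(804217 - 1886605)*(-594154 + G(458, -581)) = (804217 - 1886605)*(-594154 + (-1 + 458)²) = -1082388*(-594154 + 457²) = -1082388*(-594154 + 208849) = -1082388*(-385305) = 417049508340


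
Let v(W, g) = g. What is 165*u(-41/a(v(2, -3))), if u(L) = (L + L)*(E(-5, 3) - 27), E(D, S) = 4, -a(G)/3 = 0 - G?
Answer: -103730/3 ≈ -34577.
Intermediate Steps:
a(G) = 3*G (a(G) = -3*(0 - G) = -(-3)*G = 3*G)
u(L) = -46*L (u(L) = (L + L)*(4 - 27) = (2*L)*(-23) = -46*L)
165*u(-41/a(v(2, -3))) = 165*(-(-1886)/(3*(-3))) = 165*(-(-1886)/(-9)) = 165*(-(-1886)*(-1)/9) = 165*(-46*41/9) = 165*(-1886/9) = -103730/3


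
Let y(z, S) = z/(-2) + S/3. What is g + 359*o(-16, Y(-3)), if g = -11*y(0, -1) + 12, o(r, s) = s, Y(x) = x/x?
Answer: 1124/3 ≈ 374.67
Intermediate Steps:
Y(x) = 1
y(z, S) = -z/2 + S/3 (y(z, S) = z*(-½) + S*(⅓) = -z/2 + S/3)
g = 47/3 (g = -11*(-½*0 + (⅓)*(-1)) + 12 = -11*(0 - ⅓) + 12 = -11*(-⅓) + 12 = 11/3 + 12 = 47/3 ≈ 15.667)
g + 359*o(-16, Y(-3)) = 47/3 + 359*1 = 47/3 + 359 = 1124/3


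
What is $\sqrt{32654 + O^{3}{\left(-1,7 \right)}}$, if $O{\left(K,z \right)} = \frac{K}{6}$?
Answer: $\frac{\sqrt{42319578}}{36} \approx 180.7$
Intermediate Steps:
$O{\left(K,z \right)} = \frac{K}{6}$
$\sqrt{32654 + O^{3}{\left(-1,7 \right)}} = \sqrt{32654 + \left(\frac{1}{6} \left(-1\right)\right)^{3}} = \sqrt{32654 + \left(- \frac{1}{6}\right)^{3}} = \sqrt{32654 - \frac{1}{216}} = \sqrt{\frac{7053263}{216}} = \frac{\sqrt{42319578}}{36}$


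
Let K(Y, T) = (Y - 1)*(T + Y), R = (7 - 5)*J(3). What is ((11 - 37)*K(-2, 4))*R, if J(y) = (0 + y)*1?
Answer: 936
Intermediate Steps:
J(y) = y (J(y) = y*1 = y)
R = 6 (R = (7 - 5)*3 = 2*3 = 6)
K(Y, T) = (-1 + Y)*(T + Y)
((11 - 37)*K(-2, 4))*R = ((11 - 37)*((-2)² - 1*4 - 1*(-2) + 4*(-2)))*6 = -26*(4 - 4 + 2 - 8)*6 = -26*(-6)*6 = 156*6 = 936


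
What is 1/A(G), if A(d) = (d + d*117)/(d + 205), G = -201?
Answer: -2/11859 ≈ -0.00016865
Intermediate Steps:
A(d) = 118*d/(205 + d) (A(d) = (d + 117*d)/(205 + d) = (118*d)/(205 + d) = 118*d/(205 + d))
1/A(G) = 1/(118*(-201)/(205 - 201)) = 1/(118*(-201)/4) = 1/(118*(-201)*(¼)) = 1/(-11859/2) = -2/11859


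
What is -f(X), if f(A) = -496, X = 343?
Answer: 496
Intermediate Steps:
-f(X) = -1*(-496) = 496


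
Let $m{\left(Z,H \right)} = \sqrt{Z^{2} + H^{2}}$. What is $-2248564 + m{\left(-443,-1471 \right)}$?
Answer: $-2248564 + \sqrt{2360090} \approx -2.247 \cdot 10^{6}$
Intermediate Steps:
$m{\left(Z,H \right)} = \sqrt{H^{2} + Z^{2}}$
$-2248564 + m{\left(-443,-1471 \right)} = -2248564 + \sqrt{\left(-1471\right)^{2} + \left(-443\right)^{2}} = -2248564 + \sqrt{2163841 + 196249} = -2248564 + \sqrt{2360090}$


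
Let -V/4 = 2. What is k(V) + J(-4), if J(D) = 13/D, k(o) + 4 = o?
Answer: -61/4 ≈ -15.250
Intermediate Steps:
V = -8 (V = -4*2 = -8)
k(o) = -4 + o
k(V) + J(-4) = (-4 - 8) + 13/(-4) = -12 + 13*(-1/4) = -12 - 13/4 = -61/4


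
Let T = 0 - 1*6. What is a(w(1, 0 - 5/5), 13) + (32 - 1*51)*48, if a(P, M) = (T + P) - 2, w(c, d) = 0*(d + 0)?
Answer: -920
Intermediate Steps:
T = -6 (T = 0 - 6 = -6)
w(c, d) = 0 (w(c, d) = 0*d = 0)
a(P, M) = -8 + P (a(P, M) = (-6 + P) - 2 = -8 + P)
a(w(1, 0 - 5/5), 13) + (32 - 1*51)*48 = (-8 + 0) + (32 - 1*51)*48 = -8 + (32 - 51)*48 = -8 - 19*48 = -8 - 912 = -920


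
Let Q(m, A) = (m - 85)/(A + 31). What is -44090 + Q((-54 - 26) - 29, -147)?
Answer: -2557123/58 ≈ -44088.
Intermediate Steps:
Q(m, A) = (-85 + m)/(31 + A)
-44090 + Q((-54 - 26) - 29, -147) = -44090 + (-85 + ((-54 - 26) - 29))/(31 - 147) = -44090 + (-85 + (-80 - 29))/(-116) = -44090 - (-85 - 109)/116 = -44090 - 1/116*(-194) = -44090 + 97/58 = -2557123/58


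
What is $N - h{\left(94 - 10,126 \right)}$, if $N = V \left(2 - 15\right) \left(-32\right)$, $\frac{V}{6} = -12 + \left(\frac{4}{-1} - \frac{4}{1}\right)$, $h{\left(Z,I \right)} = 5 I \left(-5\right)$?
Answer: $-46770$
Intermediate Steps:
$h{\left(Z,I \right)} = - 25 I$
$V = -120$ ($V = 6 \left(-12 + \left(\frac{4}{-1} - \frac{4}{1}\right)\right) = 6 \left(-12 + \left(4 \left(-1\right) - 4\right)\right) = 6 \left(-12 - 8\right) = 6 \left(-20\right) = -120$)
$N = -49920$ ($N = - 120 \left(2 - 15\right) \left(-32\right) = \left(-120\right) \left(-13\right) \left(-32\right) = 1560 \left(-32\right) = -49920$)
$N - h{\left(94 - 10,126 \right)} = -49920 - \left(-25\right) 126 = -49920 - -3150 = -49920 + 3150 = -46770$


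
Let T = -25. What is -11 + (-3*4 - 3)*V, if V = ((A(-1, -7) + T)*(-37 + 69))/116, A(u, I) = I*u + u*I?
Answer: 1001/29 ≈ 34.517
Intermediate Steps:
A(u, I) = 2*I*u (A(u, I) = I*u + I*u = 2*I*u)
V = -88/29 (V = ((2*(-7)*(-1) - 25)*(-37 + 69))/116 = ((14 - 25)*32)*(1/116) = -11*32*(1/116) = -352*1/116 = -88/29 ≈ -3.0345)
-11 + (-3*4 - 3)*V = -11 + (-3*4 - 3)*(-88/29) = -11 + (-12 - 3)*(-88/29) = -11 - 15*(-88/29) = -11 + 1320/29 = 1001/29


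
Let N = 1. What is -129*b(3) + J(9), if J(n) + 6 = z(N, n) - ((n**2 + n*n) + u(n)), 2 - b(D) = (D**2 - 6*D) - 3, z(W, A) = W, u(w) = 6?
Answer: -1979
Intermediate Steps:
b(D) = 5 - D**2 + 6*D (b(D) = 2 - ((D**2 - 6*D) - 3) = 2 - (-3 + D**2 - 6*D) = 2 + (3 - D**2 + 6*D) = 5 - D**2 + 6*D)
J(n) = -11 - 2*n**2 (J(n) = -6 + (1 - ((n**2 + n*n) + 6)) = -6 + (1 - ((n**2 + n**2) + 6)) = -6 + (1 - (2*n**2 + 6)) = -6 + (1 - (6 + 2*n**2)) = -6 + (1 + (-6 - 2*n**2)) = -6 + (-5 - 2*n**2) = -11 - 2*n**2)
-129*b(3) + J(9) = -129*(5 - 1*3**2 + 6*3) + (-11 - 2*9**2) = -129*(5 - 1*9 + 18) + (-11 - 2*81) = -129*(5 - 9 + 18) + (-11 - 162) = -129*14 - 173 = -1806 - 173 = -1979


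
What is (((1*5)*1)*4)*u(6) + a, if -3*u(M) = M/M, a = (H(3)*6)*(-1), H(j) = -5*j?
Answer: 250/3 ≈ 83.333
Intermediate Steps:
a = 90 (a = (-5*3*6)*(-1) = -15*6*(-1) = -90*(-1) = 90)
u(M) = -⅓ (u(M) = -M/(3*M) = -⅓*1 = -⅓)
(((1*5)*1)*4)*u(6) + a = (((1*5)*1)*4)*(-⅓) + 90 = ((5*1)*4)*(-⅓) + 90 = (5*4)*(-⅓) + 90 = 20*(-⅓) + 90 = -20/3 + 90 = 250/3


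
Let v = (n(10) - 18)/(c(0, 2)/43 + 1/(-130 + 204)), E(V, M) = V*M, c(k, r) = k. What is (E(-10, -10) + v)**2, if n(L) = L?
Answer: 242064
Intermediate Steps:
E(V, M) = M*V
v = -592 (v = (10 - 18)/(0/43 + 1/(-130 + 204)) = -8/(0*(1/43) + 1/74) = -8/(0 + 1/74) = -8/1/74 = -8*74 = -592)
(E(-10, -10) + v)**2 = (-10*(-10) - 592)**2 = (100 - 592)**2 = (-492)**2 = 242064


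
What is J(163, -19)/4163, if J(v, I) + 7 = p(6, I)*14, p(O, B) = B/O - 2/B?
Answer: -2842/237291 ≈ -0.011977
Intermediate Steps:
p(O, B) = -2/B + B/O
J(v, I) = -7 - 28/I + 7*I/3 (J(v, I) = -7 + (-2/I + I/6)*14 = -7 + (-28/I + 7*I/3) = -7 - 28/I + 7*I/3)
J(163, -19)/4163 = (-7 - 28/(-19) + (7/3)*(-19))/4163 = (-7 - 28*(-1/19) - 133/3)*(1/4163) = (-7 + 28/19 - 133/3)*(1/4163) = -2842/57*1/4163 = -2842/237291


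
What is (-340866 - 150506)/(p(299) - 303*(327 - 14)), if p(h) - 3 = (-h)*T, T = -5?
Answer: 491372/93341 ≈ 5.2643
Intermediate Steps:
p(h) = 3 + 5*h (p(h) = 3 - h*(-5) = 3 + 5*h)
(-340866 - 150506)/(p(299) - 303*(327 - 14)) = (-340866 - 150506)/((3 + 5*299) - 303*(327 - 14)) = -491372/((3 + 1495) - 303*313) = -491372/(1498 - 94839) = -491372/(-93341) = -491372*(-1/93341) = 491372/93341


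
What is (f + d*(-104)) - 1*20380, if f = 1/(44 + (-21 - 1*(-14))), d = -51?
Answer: -557811/37 ≈ -15076.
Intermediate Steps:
f = 1/37 (f = 1/(44 + (-21 + 14)) = 1/(44 - 7) = 1/37 ≈ 0.027027)
(f + d*(-104)) - 1*20380 = (1/37 - 51*(-104)) - 1*20380 = (1/37 + 5304) - 20380 = 196249/37 - 20380 = -557811/37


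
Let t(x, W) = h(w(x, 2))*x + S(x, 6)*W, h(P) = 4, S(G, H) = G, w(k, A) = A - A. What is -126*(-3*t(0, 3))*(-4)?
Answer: 0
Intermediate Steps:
w(k, A) = 0
t(x, W) = 4*x + W*x (t(x, W) = 4*x + x*W = 4*x + W*x)
-126*(-3*t(0, 3))*(-4) = -126*(-0*(4 + 3))*(-4) = -126*(-0*7)*(-4) = -126*(-3*0)*(-4) = -0*(-4) = -126*0 = 0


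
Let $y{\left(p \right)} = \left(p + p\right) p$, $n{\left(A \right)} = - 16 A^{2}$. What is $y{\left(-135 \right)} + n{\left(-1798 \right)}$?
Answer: $-51688414$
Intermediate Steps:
$y{\left(p \right)} = 2 p^{2}$ ($y{\left(p \right)} = 2 p p = 2 p^{2}$)
$y{\left(-135 \right)} + n{\left(-1798 \right)} = 2 \left(-135\right)^{2} - 16 \left(-1798\right)^{2} = 2 \cdot 18225 - 51724864 = 36450 - 51724864 = -51688414$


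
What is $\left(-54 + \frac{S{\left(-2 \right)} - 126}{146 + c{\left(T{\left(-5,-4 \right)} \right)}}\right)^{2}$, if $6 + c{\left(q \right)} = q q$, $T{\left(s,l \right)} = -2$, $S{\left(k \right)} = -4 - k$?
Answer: $\frac{244036}{81} \approx 3012.8$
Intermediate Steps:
$c{\left(q \right)} = -6 + q^{2}$ ($c{\left(q \right)} = -6 + q q = -6 + q^{2}$)
$\left(-54 + \frac{S{\left(-2 \right)} - 126}{146 + c{\left(T{\left(-5,-4 \right)} \right)}}\right)^{2} = \left(-54 + \frac{\left(-4 - -2\right) - 126}{146 - \left(6 - \left(-2\right)^{2}\right)}\right)^{2} = \left(-54 + \frac{\left(-4 + 2\right) - 126}{146 + \left(-6 + 4\right)}\right)^{2} = \left(-54 + \frac{-2 - 126}{146 - 2}\right)^{2} = \left(-54 - \frac{128}{144}\right)^{2} = \left(-54 - \frac{8}{9}\right)^{2} = \left(- \frac{494}{9}\right)^{2} = \frac{244036}{81}$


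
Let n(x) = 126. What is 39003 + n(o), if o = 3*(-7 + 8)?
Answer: 39129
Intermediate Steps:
o = 3 (o = 3*1 = 3)
39003 + n(o) = 39003 + 126 = 39129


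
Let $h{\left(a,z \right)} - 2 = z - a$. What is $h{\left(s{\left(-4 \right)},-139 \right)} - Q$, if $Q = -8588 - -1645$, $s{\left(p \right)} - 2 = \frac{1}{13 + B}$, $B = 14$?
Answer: $\frac{183707}{27} \approx 6804.0$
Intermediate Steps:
$s{\left(p \right)} = \frac{55}{27}$ ($s{\left(p \right)} = 2 + \frac{1}{13 + 14} = 2 + \frac{1}{27} = \frac{55}{27}$)
$h{\left(a,z \right)} = 2 + z - a$ ($h{\left(a,z \right)} = 2 - \left(a - z\right) = 2 + z - a$)
$Q = -6943$ ($Q = -8588 + 1645 = -6943$)
$h{\left(s{\left(-4 \right)},-139 \right)} - Q = \left(2 - 139 - \frac{55}{27}\right) - -6943 = \left(2 - 139 - \frac{55}{27}\right) + 6943 = - \frac{3754}{27} + 6943 = \frac{183707}{27}$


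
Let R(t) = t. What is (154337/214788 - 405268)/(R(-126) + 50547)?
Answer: -87046548847/10829825748 ≈ -8.0377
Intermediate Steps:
(154337/214788 - 405268)/(R(-126) + 50547) = (154337/214788 - 405268)/(-126 + 50547) = (154337*(1/214788) - 405268)/50421 = (154337/214788 - 405268)*(1/50421) = -87046548847/214788*1/50421 = -87046548847/10829825748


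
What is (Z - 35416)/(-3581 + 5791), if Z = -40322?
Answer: -2913/85 ≈ -34.271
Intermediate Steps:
(Z - 35416)/(-3581 + 5791) = (-40322 - 35416)/(-3581 + 5791) = -75738/2210 = -75738*1/2210 = -2913/85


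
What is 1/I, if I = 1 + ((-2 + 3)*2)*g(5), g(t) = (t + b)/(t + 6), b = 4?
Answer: 11/29 ≈ 0.37931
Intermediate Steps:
g(t) = (4 + t)/(6 + t) (g(t) = (t + 4)/(t + 6) = (4 + t)/(6 + t))
I = 29/11 (I = 1 + ((-2 + 3)*2)*((4 + 5)/(6 + 5)) = 1 + (1*2)*(9/11) = 1 + 2*((1/11)*9) = 1 + 2*(9/11) = 1 + 18/11 = 29/11 ≈ 2.6364)
1/I = 1/(29/11) = 11/29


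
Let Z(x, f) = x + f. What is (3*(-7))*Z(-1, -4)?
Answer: 105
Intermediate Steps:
Z(x, f) = f + x
(3*(-7))*Z(-1, -4) = (3*(-7))*(-4 - 1) = -21*(-5) = 105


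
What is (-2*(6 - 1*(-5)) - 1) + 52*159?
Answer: 8245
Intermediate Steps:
(-2*(6 - 1*(-5)) - 1) + 52*159 = (-2*(6 + 5) - 1) + 8268 = (-2*11 - 1) + 8268 = (-22 - 1) + 8268 = -23 + 8268 = 8245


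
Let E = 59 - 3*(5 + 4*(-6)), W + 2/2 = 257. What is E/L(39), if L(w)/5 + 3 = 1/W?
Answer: -29696/3835 ≈ -7.7434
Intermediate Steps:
W = 256 (W = -1 + 257 = 256)
L(w) = -3835/256 (L(w) = -15 + 5/256 = -3835/256)
E = 116 (E = 59 - 3*(5 - 24) = 59 - 3*(-19) = 59 + 57 = 116)
E/L(39) = 116/(-3835/256) = 116*(-256/3835) = -29696/3835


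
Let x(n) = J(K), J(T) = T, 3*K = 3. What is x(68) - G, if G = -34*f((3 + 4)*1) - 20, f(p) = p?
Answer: 259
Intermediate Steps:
K = 1 (K = (1/3)*3 = 1)
x(n) = 1
G = -258 (G = -34*(3 + 4) - 20 = -238 - 20 = -258)
x(68) - G = 1 - 1*(-258) = 1 + 258 = 259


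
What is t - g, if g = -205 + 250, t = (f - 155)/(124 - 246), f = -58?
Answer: -5277/122 ≈ -43.254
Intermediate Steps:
t = 213/122 (t = (-58 - 155)/(124 - 246) = -213/(-122) = -213*(-1/122) = 213/122 ≈ 1.7459)
g = 45
t - g = 213/122 - 1*45 = 213/122 - 45 = -5277/122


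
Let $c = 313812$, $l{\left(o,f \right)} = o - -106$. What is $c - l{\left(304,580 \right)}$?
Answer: $313402$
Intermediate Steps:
$l{\left(o,f \right)} = 106 + o$ ($l{\left(o,f \right)} = o + 106 = 106 + o$)
$c - l{\left(304,580 \right)} = 313812 - \left(106 + 304\right) = 313812 - 410 = 313402$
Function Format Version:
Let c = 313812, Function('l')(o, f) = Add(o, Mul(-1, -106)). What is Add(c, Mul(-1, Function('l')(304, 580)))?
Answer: 313402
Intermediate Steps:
Function('l')(o, f) = Add(106, o) (Function('l')(o, f) = Add(o, 106) = Add(106, o))
Add(c, Mul(-1, Function('l')(304, 580))) = Add(313812, Mul(-1, Add(106, 304))) = Add(313812, Mul(-1, 410)) = Add(313812, -410) = 313402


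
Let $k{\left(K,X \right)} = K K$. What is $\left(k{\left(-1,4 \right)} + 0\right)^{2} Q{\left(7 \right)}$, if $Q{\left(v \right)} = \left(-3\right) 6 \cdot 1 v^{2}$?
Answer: $-882$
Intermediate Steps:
$k{\left(K,X \right)} = K^{2}$
$Q{\left(v \right)} = - 18 v^{2}$ ($Q{\left(v \right)} = \left(-18\right) 1 v^{2} = - 18 v^{2}$)
$\left(k{\left(-1,4 \right)} + 0\right)^{2} Q{\left(7 \right)} = \left(\left(-1\right)^{2} + 0\right)^{2} \left(- 18 \cdot 7^{2}\right) = \left(1 + 0\right)^{2} \left(\left(-18\right) 49\right) = 1^{2} \left(-882\right) = 1 \left(-882\right) = -882$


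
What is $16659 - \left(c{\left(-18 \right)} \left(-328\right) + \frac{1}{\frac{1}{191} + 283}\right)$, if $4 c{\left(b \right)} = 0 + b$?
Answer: $\frac{820701691}{54054} \approx 15183.0$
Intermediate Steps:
$c{\left(b \right)} = \frac{b}{4}$ ($c{\left(b \right)} = \frac{0 + b}{4} = \frac{b}{4}$)
$16659 - \left(c{\left(-18 \right)} \left(-328\right) + \frac{1}{\frac{1}{191} + 283}\right) = 16659 - \left(\frac{1}{4} \left(-18\right) \left(-328\right) + \frac{1}{\frac{1}{191} + 283}\right) = 16659 - \left(\left(- \frac{9}{2}\right) \left(-328\right) + \frac{1}{\frac{1}{191} + 283}\right) = 16659 - \left(1476 + \frac{1}{\frac{54054}{191}}\right) = 16659 - \left(1476 + \frac{191}{54054}\right) = 16659 - \frac{79783895}{54054} = \frac{820701691}{54054}$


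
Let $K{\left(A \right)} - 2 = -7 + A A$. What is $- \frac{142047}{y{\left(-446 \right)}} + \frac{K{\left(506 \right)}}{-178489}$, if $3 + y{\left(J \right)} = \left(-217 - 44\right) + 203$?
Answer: $\frac{25338209092}{10887829} \approx 2327.2$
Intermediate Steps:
$K{\left(A \right)} = -5 + A^{2}$ ($K{\left(A \right)} = 2 + \left(-7 + A A\right) = 2 + \left(-7 + A^{2}\right) = -5 + A^{2}$)
$y{\left(J \right)} = -61$ ($y{\left(J \right)} = -3 + \left(\left(-217 - 44\right) + 203\right) = -3 + \left(-261 + 203\right) = -3 - 58 = -61$)
$- \frac{142047}{y{\left(-446 \right)}} + \frac{K{\left(506 \right)}}{-178489} = - \frac{142047}{-61} + \frac{-5 + 506^{2}}{-178489} = \left(-142047\right) \left(- \frac{1}{61}\right) + \left(-5 + 256036\right) \left(- \frac{1}{178489}\right) = \frac{142047}{61} + 256031 \left(- \frac{1}{178489}\right) = \frac{142047}{61} - \frac{256031}{178489} = \frac{25338209092}{10887829}$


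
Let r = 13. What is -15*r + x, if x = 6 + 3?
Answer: -186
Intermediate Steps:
x = 9
-15*r + x = -15*13 + 9 = -195 + 9 = -186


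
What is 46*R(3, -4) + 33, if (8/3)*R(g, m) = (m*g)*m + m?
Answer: 792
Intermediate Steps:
R(g, m) = 3*m/8 + 3*g*m²/8 (R(g, m) = 3*((m*g)*m + m)/8 = 3*((g*m)*m + m)/8 = 3*(g*m² + m)/8 = 3*(m + g*m²)/8 = 3*m/8 + 3*g*m²/8)
46*R(3, -4) + 33 = 46*((3/8)*(-4)*(1 + 3*(-4))) + 33 = 46*((3/8)*(-4)*(1 - 12)) + 33 = 46*((3/8)*(-4)*(-11)) + 33 = 46*(33/2) + 33 = 759 + 33 = 792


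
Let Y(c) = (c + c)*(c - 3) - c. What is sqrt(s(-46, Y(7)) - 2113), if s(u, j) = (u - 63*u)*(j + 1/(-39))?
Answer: sqrt(209231607)/39 ≈ 370.89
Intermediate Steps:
Y(c) = -c + 2*c*(-3 + c) (Y(c) = (2*c)*(-3 + c) - c = 2*c*(-3 + c) - c = -c + 2*c*(-3 + c))
s(u, j) = -62*u*(-1/39 + j) (s(u, j) = (-62*u)*(j - 1/39) = (-62*u)*(-1/39 + j) = -62*u*(-1/39 + j))
sqrt(s(-46, Y(7)) - 2113) = sqrt((62/39)*(-46)*(1 - 273*(-7 + 2*7)) - 2113) = sqrt((62/39)*(-46)*(1 - 273*(-7 + 14)) - 2113) = sqrt((62/39)*(-46)*(1 - 273*7) - 2113) = sqrt((62/39)*(-46)*(1 - 39*49) - 2113) = sqrt((62/39)*(-46)*(1 - 1911) - 2113) = sqrt((62/39)*(-46)*(-1910) - 2113) = sqrt(5447320/39 - 2113) = sqrt(5364913/39) = sqrt(209231607)/39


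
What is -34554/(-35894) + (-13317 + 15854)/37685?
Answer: 696615284/676332695 ≈ 1.0300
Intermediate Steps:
-34554/(-35894) + (-13317 + 15854)/37685 = -34554*(-1/35894) + 2537*(1/37685) = 17277/17947 + 2537/37685 = 696615284/676332695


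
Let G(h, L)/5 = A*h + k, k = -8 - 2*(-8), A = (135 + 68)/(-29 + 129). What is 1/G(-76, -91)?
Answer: -5/3657 ≈ -0.0013672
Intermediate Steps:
A = 203/100 ≈ 2.0300
k = 8 (k = -8 + 16 = 8)
G(h, L) = 40 + 203*h/20 (G(h, L) = 5*(203*h/100 + 8) = 5*(8 + 203*h/100) = 40 + 203*h/20)
1/G(-76, -91) = 1/(40 + (203/20)*(-76)) = 1/(40 - 3857/5) = 1/(-3657/5) = -5/3657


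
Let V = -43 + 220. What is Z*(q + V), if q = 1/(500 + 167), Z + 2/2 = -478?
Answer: -56550740/667 ≈ -84784.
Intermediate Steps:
Z = -479 (Z = -1 - 478 = -479)
V = 177
q = 1/667 ≈ 0.0014993
Z*(q + V) = -479*(1/667 + 177) = -479*118060/667 = -56550740/667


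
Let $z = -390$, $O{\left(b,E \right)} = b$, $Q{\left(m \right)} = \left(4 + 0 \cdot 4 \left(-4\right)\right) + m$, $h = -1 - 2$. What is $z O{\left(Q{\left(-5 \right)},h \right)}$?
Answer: $390$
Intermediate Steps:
$h = -3$
$Q{\left(m \right)} = 4 + m$ ($Q{\left(m \right)} = \left(4 + 0 \left(-4\right)\right) + m = \left(4 + 0\right) + m = 4 + m$)
$z O{\left(Q{\left(-5 \right)},h \right)} = - 390 \left(4 - 5\right) = \left(-390\right) \left(-1\right) = 390$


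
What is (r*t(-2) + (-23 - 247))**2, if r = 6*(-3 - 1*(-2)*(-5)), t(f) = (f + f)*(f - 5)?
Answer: 6022116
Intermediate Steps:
t(f) = 2*f*(-5 + f) (t(f) = (2*f)*(-5 + f) = 2*f*(-5 + f))
r = -78 (r = 6*(-3 + 2*(-5)) = 6*(-3 - 10) = 6*(-13) = -78)
(r*t(-2) + (-23 - 247))**2 = (-156*(-2)*(-5 - 2) + (-23 - 247))**2 = (-156*(-2)*(-7) - 270)**2 = (-78*28 - 270)**2 = (-2184 - 270)**2 = (-2454)**2 = 6022116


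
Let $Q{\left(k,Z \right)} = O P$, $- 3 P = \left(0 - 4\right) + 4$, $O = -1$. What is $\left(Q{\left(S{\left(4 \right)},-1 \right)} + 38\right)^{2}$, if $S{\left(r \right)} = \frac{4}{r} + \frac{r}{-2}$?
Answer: $1444$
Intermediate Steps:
$S{\left(r \right)} = \frac{4}{r} - \frac{r}{2}$ ($S{\left(r \right)} = \frac{4}{r} + r \left(- \frac{1}{2}\right) = \frac{4}{r} - \frac{r}{2}$)
$P = 0$ ($P = - \frac{\left(0 - 4\right) + 4}{3} = - \frac{-4 + 4}{3} = \left(- \frac{1}{3}\right) 0 = 0$)
$Q{\left(k,Z \right)} = 0$ ($Q{\left(k,Z \right)} = \left(-1\right) 0 = 0$)
$\left(Q{\left(S{\left(4 \right)},-1 \right)} + 38\right)^{2} = \left(0 + 38\right)^{2} = 38^{2} = 1444$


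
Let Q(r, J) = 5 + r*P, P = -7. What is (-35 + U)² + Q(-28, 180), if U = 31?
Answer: 217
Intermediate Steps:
Q(r, J) = 5 - 7*r (Q(r, J) = 5 + r*(-7) = 5 - 7*r)
(-35 + U)² + Q(-28, 180) = (-35 + 31)² + (5 - 7*(-28)) = (-4)² + (5 + 196) = 16 + 201 = 217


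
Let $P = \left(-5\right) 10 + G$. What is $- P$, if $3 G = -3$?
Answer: $51$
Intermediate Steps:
$G = -1$ ($G = \frac{1}{3} \left(-3\right) = -1$)
$P = -51$ ($P = \left(-5\right) 10 - 1 = -50 - 1 = -51$)
$- P = \left(-1\right) \left(-51\right) = 51$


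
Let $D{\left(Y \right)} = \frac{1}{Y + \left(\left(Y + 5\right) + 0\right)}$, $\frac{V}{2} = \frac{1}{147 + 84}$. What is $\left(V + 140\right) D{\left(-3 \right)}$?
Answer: $- \frac{32342}{231} \approx -140.01$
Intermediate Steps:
$V = \frac{2}{231}$ ($V = \frac{2}{147 + 84} = \frac{2}{231} \approx 0.008658$)
$D{\left(Y \right)} = \frac{1}{5 + 2 Y}$ ($D{\left(Y \right)} = \frac{1}{Y + \left(\left(5 + Y\right) + 0\right)} = \frac{1}{Y + \left(5 + Y\right)} = \frac{1}{5 + 2 Y}$)
$\left(V + 140\right) D{\left(-3 \right)} = \frac{\frac{2}{231} + 140}{5 + 2 \left(-3\right)} = \frac{32342}{231 \left(5 - 6\right)} = \frac{32342}{231 \left(-1\right)} = \frac{32342}{231} \left(-1\right) = - \frac{32342}{231}$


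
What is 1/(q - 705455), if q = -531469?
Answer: -1/1236924 ≈ -8.0846e-7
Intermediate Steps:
1/(q - 705455) = 1/(-531469 - 705455) = 1/(-1236924) = -1/1236924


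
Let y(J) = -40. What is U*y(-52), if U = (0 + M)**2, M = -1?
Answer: -40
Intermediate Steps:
U = 1 (U = (0 - 1)**2 = (-1)**2 = 1)
U*y(-52) = 1*(-40) = -40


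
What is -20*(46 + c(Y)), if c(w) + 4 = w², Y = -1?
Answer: -860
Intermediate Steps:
c(w) = -4 + w²
-20*(46 + c(Y)) = -20*(46 + (-4 + (-1)²)) = -20*(46 + (-4 + 1)) = -20*(46 - 3) = -20*43 = -860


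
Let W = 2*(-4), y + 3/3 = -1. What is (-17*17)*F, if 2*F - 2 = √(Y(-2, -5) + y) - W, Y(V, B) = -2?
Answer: -1445 - 289*I ≈ -1445.0 - 289.0*I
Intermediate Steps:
y = -2 (y = -1 - 1 = -2)
W = -8
F = 5 + I (F = 1 + (√(-2 - 2) - 1*(-8))/2 = 1 + (√(-4) + 8)/2 = 1 + (2*I + 8)/2 = 1 + (8 + 2*I)/2 = 1 + (4 + I) = 5 + I ≈ 5.0 + 1.0*I)
(-17*17)*F = (-17*17)*(5 + I) = -289*(5 + I) = -1445 - 289*I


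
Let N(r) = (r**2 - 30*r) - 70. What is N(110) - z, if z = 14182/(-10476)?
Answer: 45734831/5238 ≈ 8731.4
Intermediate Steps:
N(r) = -70 + r**2 - 30*r
z = -7091/5238 (z = 14182*(-1/10476) = -7091/5238 ≈ -1.3538)
N(110) - z = (-70 + 110**2 - 30*110) - 1*(-7091/5238) = (-70 + 12100 - 3300) + 7091/5238 = 8730 + 7091/5238 = 45734831/5238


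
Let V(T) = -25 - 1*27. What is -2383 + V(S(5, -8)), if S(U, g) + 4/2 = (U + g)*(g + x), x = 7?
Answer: -2435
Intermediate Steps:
S(U, g) = -2 + (7 + g)*(U + g) (S(U, g) = -2 + (U + g)*(g + 7) = -2 + (U + g)*(7 + g) = -2 + (7 + g)*(U + g))
V(T) = -52 (V(T) = -25 - 27 = -52)
-2383 + V(S(5, -8)) = -2383 - 52 = -2435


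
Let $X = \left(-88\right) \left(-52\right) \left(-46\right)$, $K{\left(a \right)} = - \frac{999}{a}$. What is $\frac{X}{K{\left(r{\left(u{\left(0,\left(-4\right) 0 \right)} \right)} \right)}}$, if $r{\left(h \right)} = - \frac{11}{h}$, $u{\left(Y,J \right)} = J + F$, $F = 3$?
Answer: $- \frac{2315456}{2997} \approx -772.59$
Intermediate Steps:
$u{\left(Y,J \right)} = 3 + J$ ($u{\left(Y,J \right)} = J + 3 = 3 + J$)
$X = -210496$ ($X = 4576 \left(-46\right) = -210496$)
$\frac{X}{K{\left(r{\left(u{\left(0,\left(-4\right) 0 \right)} \right)} \right)}} = - \frac{210496}{\left(-999\right) \frac{1}{\left(-11\right) \frac{1}{3 - 0}}} = - \frac{210496}{\left(-999\right) \frac{1}{\left(-11\right) \frac{1}{3 + 0}}} = - \frac{210496}{\left(-999\right) \frac{1}{\left(-11\right) \frac{1}{3}}} = - \frac{210496}{\left(-999\right) \frac{1}{- \frac{11}{3}}} = - \frac{210496}{\left(-999\right) \left(- \frac{3}{11}\right)} = - \frac{210496}{\frac{2997}{11}} = \left(-210496\right) \frac{11}{2997} = - \frac{2315456}{2997}$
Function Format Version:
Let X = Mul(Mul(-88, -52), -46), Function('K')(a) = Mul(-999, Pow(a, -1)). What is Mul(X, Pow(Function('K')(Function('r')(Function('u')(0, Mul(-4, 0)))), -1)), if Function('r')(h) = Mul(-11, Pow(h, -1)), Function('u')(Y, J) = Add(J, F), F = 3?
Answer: Rational(-2315456, 2997) ≈ -772.59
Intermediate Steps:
Function('u')(Y, J) = Add(3, J) (Function('u')(Y, J) = Add(J, 3) = Add(3, J))
X = -210496 (X = Mul(4576, -46) = -210496)
Mul(X, Pow(Function('K')(Function('r')(Function('u')(0, Mul(-4, 0)))), -1)) = Mul(-210496, Pow(Mul(-999, Pow(Mul(-11, Pow(Add(3, Mul(-4, 0)), -1)), -1)), -1)) = Mul(-210496, Pow(Mul(-999, Pow(Mul(-11, Pow(Add(3, 0), -1)), -1)), -1)) = Mul(-210496, Pow(Mul(-999, Pow(Mul(-11, Pow(3, -1)), -1)), -1)) = Mul(-210496, Pow(Mul(-999, Pow(Mul(-11, Rational(1, 3)), -1)), -1)) = Mul(-210496, Pow(Mul(-999, Pow(Rational(-11, 3), -1)), -1)) = Mul(-210496, Pow(Mul(-999, Rational(-3, 11)), -1)) = Mul(-210496, Pow(Rational(2997, 11), -1)) = Mul(-210496, Rational(11, 2997)) = Rational(-2315456, 2997)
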